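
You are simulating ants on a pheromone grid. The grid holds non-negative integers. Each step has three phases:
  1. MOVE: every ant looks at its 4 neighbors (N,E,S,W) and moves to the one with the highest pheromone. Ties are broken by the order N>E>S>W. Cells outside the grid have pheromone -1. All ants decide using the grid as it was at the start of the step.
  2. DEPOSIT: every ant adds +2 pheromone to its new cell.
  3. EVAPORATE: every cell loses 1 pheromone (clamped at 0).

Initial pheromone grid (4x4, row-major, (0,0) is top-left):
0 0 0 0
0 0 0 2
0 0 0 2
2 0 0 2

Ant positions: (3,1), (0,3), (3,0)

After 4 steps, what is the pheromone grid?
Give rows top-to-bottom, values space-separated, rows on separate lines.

After step 1: ants at (3,0),(1,3),(2,0)
  0 0 0 0
  0 0 0 3
  1 0 0 1
  3 0 0 1
After step 2: ants at (2,0),(2,3),(3,0)
  0 0 0 0
  0 0 0 2
  2 0 0 2
  4 0 0 0
After step 3: ants at (3,0),(1,3),(2,0)
  0 0 0 0
  0 0 0 3
  3 0 0 1
  5 0 0 0
After step 4: ants at (2,0),(2,3),(3,0)
  0 0 0 0
  0 0 0 2
  4 0 0 2
  6 0 0 0

0 0 0 0
0 0 0 2
4 0 0 2
6 0 0 0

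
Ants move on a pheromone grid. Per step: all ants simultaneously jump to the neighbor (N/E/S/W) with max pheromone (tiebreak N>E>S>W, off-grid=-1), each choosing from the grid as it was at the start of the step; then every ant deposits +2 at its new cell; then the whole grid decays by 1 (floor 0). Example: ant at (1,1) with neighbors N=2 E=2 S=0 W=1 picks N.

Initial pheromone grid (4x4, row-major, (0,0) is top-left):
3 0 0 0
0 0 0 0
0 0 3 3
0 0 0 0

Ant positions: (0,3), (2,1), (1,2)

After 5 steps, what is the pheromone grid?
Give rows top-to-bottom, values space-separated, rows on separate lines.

After step 1: ants at (1,3),(2,2),(2,2)
  2 0 0 0
  0 0 0 1
  0 0 6 2
  0 0 0 0
After step 2: ants at (2,3),(2,3),(2,3)
  1 0 0 0
  0 0 0 0
  0 0 5 7
  0 0 0 0
After step 3: ants at (2,2),(2,2),(2,2)
  0 0 0 0
  0 0 0 0
  0 0 10 6
  0 0 0 0
After step 4: ants at (2,3),(2,3),(2,3)
  0 0 0 0
  0 0 0 0
  0 0 9 11
  0 0 0 0
After step 5: ants at (2,2),(2,2),(2,2)
  0 0 0 0
  0 0 0 0
  0 0 14 10
  0 0 0 0

0 0 0 0
0 0 0 0
0 0 14 10
0 0 0 0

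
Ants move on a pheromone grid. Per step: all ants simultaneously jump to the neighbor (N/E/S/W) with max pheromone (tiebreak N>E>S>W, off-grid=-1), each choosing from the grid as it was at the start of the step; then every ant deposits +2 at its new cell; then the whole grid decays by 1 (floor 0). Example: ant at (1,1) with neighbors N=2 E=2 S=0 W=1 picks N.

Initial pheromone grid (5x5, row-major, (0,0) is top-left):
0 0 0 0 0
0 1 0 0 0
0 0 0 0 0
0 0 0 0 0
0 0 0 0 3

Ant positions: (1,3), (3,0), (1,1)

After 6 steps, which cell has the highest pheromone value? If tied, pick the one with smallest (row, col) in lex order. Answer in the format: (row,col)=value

Answer: (0,4)=5

Derivation:
Step 1: ant0:(1,3)->N->(0,3) | ant1:(3,0)->N->(2,0) | ant2:(1,1)->N->(0,1)
  grid max=2 at (4,4)
Step 2: ant0:(0,3)->E->(0,4) | ant1:(2,0)->N->(1,0) | ant2:(0,1)->E->(0,2)
  grid max=1 at (0,2)
Step 3: ant0:(0,4)->S->(1,4) | ant1:(1,0)->N->(0,0) | ant2:(0,2)->E->(0,3)
  grid max=1 at (0,0)
Step 4: ant0:(1,4)->N->(0,4) | ant1:(0,0)->E->(0,1) | ant2:(0,3)->E->(0,4)
  grid max=3 at (0,4)
Step 5: ant0:(0,4)->S->(1,4) | ant1:(0,1)->E->(0,2) | ant2:(0,4)->S->(1,4)
  grid max=3 at (1,4)
Step 6: ant0:(1,4)->N->(0,4) | ant1:(0,2)->E->(0,3) | ant2:(1,4)->N->(0,4)
  grid max=5 at (0,4)
Final grid:
  0 0 0 1 5
  0 0 0 0 2
  0 0 0 0 0
  0 0 0 0 0
  0 0 0 0 0
Max pheromone 5 at (0,4)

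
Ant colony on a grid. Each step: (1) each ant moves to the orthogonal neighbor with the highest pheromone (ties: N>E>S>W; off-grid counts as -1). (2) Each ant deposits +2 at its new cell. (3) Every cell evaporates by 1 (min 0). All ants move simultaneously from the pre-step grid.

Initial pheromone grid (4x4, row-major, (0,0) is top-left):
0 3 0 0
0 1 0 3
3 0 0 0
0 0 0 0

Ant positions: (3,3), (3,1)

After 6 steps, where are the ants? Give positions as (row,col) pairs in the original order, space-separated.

Step 1: ant0:(3,3)->N->(2,3) | ant1:(3,1)->N->(2,1)
  grid max=2 at (0,1)
Step 2: ant0:(2,3)->N->(1,3) | ant1:(2,1)->W->(2,0)
  grid max=3 at (1,3)
Step 3: ant0:(1,3)->N->(0,3) | ant1:(2,0)->N->(1,0)
  grid max=2 at (1,3)
Step 4: ant0:(0,3)->S->(1,3) | ant1:(1,0)->S->(2,0)
  grid max=3 at (1,3)
Step 5: ant0:(1,3)->N->(0,3) | ant1:(2,0)->N->(1,0)
  grid max=2 at (1,3)
Step 6: ant0:(0,3)->S->(1,3) | ant1:(1,0)->S->(2,0)
  grid max=3 at (1,3)

(1,3) (2,0)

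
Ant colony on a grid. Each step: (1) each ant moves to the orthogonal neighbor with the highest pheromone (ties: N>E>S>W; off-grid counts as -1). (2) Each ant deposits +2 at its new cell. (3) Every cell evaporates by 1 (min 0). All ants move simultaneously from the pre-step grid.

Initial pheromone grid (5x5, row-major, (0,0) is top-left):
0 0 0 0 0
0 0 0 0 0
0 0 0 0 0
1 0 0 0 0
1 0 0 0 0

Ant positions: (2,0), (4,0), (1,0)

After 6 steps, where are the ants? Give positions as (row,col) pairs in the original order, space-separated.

Step 1: ant0:(2,0)->S->(3,0) | ant1:(4,0)->N->(3,0) | ant2:(1,0)->N->(0,0)
  grid max=4 at (3,0)
Step 2: ant0:(3,0)->N->(2,0) | ant1:(3,0)->N->(2,0) | ant2:(0,0)->E->(0,1)
  grid max=3 at (2,0)
Step 3: ant0:(2,0)->S->(3,0) | ant1:(2,0)->S->(3,0) | ant2:(0,1)->E->(0,2)
  grid max=6 at (3,0)
Step 4: ant0:(3,0)->N->(2,0) | ant1:(3,0)->N->(2,0) | ant2:(0,2)->E->(0,3)
  grid max=5 at (2,0)
Step 5: ant0:(2,0)->S->(3,0) | ant1:(2,0)->S->(3,0) | ant2:(0,3)->E->(0,4)
  grid max=8 at (3,0)
Step 6: ant0:(3,0)->N->(2,0) | ant1:(3,0)->N->(2,0) | ant2:(0,4)->S->(1,4)
  grid max=7 at (2,0)

(2,0) (2,0) (1,4)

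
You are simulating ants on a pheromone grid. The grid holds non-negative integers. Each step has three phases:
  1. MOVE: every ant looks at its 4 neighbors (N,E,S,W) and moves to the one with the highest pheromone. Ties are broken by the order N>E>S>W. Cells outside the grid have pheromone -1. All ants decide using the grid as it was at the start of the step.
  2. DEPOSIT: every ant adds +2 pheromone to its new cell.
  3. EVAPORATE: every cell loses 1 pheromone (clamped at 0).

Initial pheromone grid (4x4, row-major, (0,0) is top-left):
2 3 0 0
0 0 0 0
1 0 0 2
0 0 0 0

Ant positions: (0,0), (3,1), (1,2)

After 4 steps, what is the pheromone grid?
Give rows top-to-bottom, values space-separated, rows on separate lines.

After step 1: ants at (0,1),(2,1),(0,2)
  1 4 1 0
  0 0 0 0
  0 1 0 1
  0 0 0 0
After step 2: ants at (0,2),(1,1),(0,1)
  0 5 2 0
  0 1 0 0
  0 0 0 0
  0 0 0 0
After step 3: ants at (0,1),(0,1),(0,2)
  0 8 3 0
  0 0 0 0
  0 0 0 0
  0 0 0 0
After step 4: ants at (0,2),(0,2),(0,1)
  0 9 6 0
  0 0 0 0
  0 0 0 0
  0 0 0 0

0 9 6 0
0 0 0 0
0 0 0 0
0 0 0 0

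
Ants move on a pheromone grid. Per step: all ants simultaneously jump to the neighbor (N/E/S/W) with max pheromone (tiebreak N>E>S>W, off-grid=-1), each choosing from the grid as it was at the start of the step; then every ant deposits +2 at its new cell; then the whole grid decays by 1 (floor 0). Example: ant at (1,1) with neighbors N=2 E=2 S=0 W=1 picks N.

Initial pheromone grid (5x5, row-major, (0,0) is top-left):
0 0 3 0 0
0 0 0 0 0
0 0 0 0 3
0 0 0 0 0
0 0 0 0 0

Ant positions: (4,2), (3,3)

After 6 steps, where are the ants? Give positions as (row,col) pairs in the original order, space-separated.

Step 1: ant0:(4,2)->N->(3,2) | ant1:(3,3)->N->(2,3)
  grid max=2 at (0,2)
Step 2: ant0:(3,2)->N->(2,2) | ant1:(2,3)->E->(2,4)
  grid max=3 at (2,4)
Step 3: ant0:(2,2)->N->(1,2) | ant1:(2,4)->N->(1,4)
  grid max=2 at (2,4)
Step 4: ant0:(1,2)->N->(0,2) | ant1:(1,4)->S->(2,4)
  grid max=3 at (2,4)
Step 5: ant0:(0,2)->E->(0,3) | ant1:(2,4)->N->(1,4)
  grid max=2 at (2,4)
Step 6: ant0:(0,3)->E->(0,4) | ant1:(1,4)->S->(2,4)
  grid max=3 at (2,4)

(0,4) (2,4)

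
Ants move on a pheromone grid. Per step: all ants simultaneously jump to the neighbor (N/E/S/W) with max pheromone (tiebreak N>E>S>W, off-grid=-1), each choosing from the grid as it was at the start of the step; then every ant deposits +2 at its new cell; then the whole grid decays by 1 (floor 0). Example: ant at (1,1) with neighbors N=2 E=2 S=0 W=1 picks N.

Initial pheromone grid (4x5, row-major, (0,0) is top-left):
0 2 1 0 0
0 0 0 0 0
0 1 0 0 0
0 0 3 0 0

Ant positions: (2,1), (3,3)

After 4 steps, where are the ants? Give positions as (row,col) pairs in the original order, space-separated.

Step 1: ant0:(2,1)->N->(1,1) | ant1:(3,3)->W->(3,2)
  grid max=4 at (3,2)
Step 2: ant0:(1,1)->N->(0,1) | ant1:(3,2)->N->(2,2)
  grid max=3 at (3,2)
Step 3: ant0:(0,1)->E->(0,2) | ant1:(2,2)->S->(3,2)
  grid max=4 at (3,2)
Step 4: ant0:(0,2)->W->(0,1) | ant1:(3,2)->N->(2,2)
  grid max=3 at (3,2)

(0,1) (2,2)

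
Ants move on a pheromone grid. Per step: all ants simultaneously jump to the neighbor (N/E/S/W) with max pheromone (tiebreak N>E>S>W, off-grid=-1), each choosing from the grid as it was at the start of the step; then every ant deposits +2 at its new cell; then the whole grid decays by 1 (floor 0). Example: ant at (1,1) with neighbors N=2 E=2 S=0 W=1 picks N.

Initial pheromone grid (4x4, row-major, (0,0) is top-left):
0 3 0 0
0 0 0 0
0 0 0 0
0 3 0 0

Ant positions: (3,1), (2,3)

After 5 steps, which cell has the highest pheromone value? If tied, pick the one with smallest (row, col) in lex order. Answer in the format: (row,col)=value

Answer: (3,1)=2

Derivation:
Step 1: ant0:(3,1)->N->(2,1) | ant1:(2,3)->N->(1,3)
  grid max=2 at (0,1)
Step 2: ant0:(2,1)->S->(3,1) | ant1:(1,3)->N->(0,3)
  grid max=3 at (3,1)
Step 3: ant0:(3,1)->N->(2,1) | ant1:(0,3)->S->(1,3)
  grid max=2 at (3,1)
Step 4: ant0:(2,1)->S->(3,1) | ant1:(1,3)->N->(0,3)
  grid max=3 at (3,1)
Step 5: ant0:(3,1)->N->(2,1) | ant1:(0,3)->S->(1,3)
  grid max=2 at (3,1)
Final grid:
  0 0 0 0
  0 0 0 1
  0 1 0 0
  0 2 0 0
Max pheromone 2 at (3,1)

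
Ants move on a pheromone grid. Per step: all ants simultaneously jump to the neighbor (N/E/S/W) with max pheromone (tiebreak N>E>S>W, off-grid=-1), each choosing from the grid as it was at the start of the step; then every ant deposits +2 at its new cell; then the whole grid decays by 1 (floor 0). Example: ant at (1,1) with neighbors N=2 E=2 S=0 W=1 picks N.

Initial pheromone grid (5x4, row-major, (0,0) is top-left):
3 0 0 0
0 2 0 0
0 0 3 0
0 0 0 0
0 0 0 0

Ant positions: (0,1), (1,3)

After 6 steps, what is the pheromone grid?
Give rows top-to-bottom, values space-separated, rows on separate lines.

After step 1: ants at (0,0),(0,3)
  4 0 0 1
  0 1 0 0
  0 0 2 0
  0 0 0 0
  0 0 0 0
After step 2: ants at (0,1),(1,3)
  3 1 0 0
  0 0 0 1
  0 0 1 0
  0 0 0 0
  0 0 0 0
After step 3: ants at (0,0),(0,3)
  4 0 0 1
  0 0 0 0
  0 0 0 0
  0 0 0 0
  0 0 0 0
After step 4: ants at (0,1),(1,3)
  3 1 0 0
  0 0 0 1
  0 0 0 0
  0 0 0 0
  0 0 0 0
After step 5: ants at (0,0),(0,3)
  4 0 0 1
  0 0 0 0
  0 0 0 0
  0 0 0 0
  0 0 0 0
After step 6: ants at (0,1),(1,3)
  3 1 0 0
  0 0 0 1
  0 0 0 0
  0 0 0 0
  0 0 0 0

3 1 0 0
0 0 0 1
0 0 0 0
0 0 0 0
0 0 0 0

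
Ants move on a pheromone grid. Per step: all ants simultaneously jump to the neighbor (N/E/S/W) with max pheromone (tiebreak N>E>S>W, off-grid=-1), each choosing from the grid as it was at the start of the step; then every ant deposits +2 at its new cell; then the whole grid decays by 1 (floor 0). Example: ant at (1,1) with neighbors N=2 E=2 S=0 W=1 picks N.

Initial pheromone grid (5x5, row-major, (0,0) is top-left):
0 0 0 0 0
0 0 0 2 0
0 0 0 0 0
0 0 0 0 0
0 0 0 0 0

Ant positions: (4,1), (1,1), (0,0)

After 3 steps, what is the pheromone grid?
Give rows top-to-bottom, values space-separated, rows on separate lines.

After step 1: ants at (3,1),(0,1),(0,1)
  0 3 0 0 0
  0 0 0 1 0
  0 0 0 0 0
  0 1 0 0 0
  0 0 0 0 0
After step 2: ants at (2,1),(0,2),(0,2)
  0 2 3 0 0
  0 0 0 0 0
  0 1 0 0 0
  0 0 0 0 0
  0 0 0 0 0
After step 3: ants at (1,1),(0,1),(0,1)
  0 5 2 0 0
  0 1 0 0 0
  0 0 0 0 0
  0 0 0 0 0
  0 0 0 0 0

0 5 2 0 0
0 1 0 0 0
0 0 0 0 0
0 0 0 0 0
0 0 0 0 0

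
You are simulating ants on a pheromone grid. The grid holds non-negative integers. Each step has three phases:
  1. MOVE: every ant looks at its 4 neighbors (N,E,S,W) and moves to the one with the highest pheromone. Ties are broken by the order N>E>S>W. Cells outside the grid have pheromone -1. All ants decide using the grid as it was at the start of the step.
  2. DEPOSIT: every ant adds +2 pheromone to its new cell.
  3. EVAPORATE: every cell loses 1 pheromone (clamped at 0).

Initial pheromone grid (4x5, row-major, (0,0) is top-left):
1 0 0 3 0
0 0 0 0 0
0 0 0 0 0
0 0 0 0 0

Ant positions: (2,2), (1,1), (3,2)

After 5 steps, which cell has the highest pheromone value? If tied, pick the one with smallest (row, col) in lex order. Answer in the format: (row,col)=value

Answer: (1,2)=9

Derivation:
Step 1: ant0:(2,2)->N->(1,2) | ant1:(1,1)->N->(0,1) | ant2:(3,2)->N->(2,2)
  grid max=2 at (0,3)
Step 2: ant0:(1,2)->S->(2,2) | ant1:(0,1)->E->(0,2) | ant2:(2,2)->N->(1,2)
  grid max=2 at (1,2)
Step 3: ant0:(2,2)->N->(1,2) | ant1:(0,2)->S->(1,2) | ant2:(1,2)->S->(2,2)
  grid max=5 at (1,2)
Step 4: ant0:(1,2)->S->(2,2) | ant1:(1,2)->S->(2,2) | ant2:(2,2)->N->(1,2)
  grid max=6 at (1,2)
Step 5: ant0:(2,2)->N->(1,2) | ant1:(2,2)->N->(1,2) | ant2:(1,2)->S->(2,2)
  grid max=9 at (1,2)
Final grid:
  0 0 0 0 0
  0 0 9 0 0
  0 0 7 0 0
  0 0 0 0 0
Max pheromone 9 at (1,2)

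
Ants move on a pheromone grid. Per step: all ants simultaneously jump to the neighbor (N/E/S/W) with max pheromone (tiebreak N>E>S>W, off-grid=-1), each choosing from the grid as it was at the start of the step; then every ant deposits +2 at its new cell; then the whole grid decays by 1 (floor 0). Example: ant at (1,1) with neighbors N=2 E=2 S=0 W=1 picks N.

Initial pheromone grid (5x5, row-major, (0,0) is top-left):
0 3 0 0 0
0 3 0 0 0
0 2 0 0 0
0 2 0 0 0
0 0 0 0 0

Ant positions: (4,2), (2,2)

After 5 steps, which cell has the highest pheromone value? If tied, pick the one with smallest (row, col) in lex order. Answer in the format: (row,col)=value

Step 1: ant0:(4,2)->N->(3,2) | ant1:(2,2)->W->(2,1)
  grid max=3 at (2,1)
Step 2: ant0:(3,2)->W->(3,1) | ant1:(2,1)->N->(1,1)
  grid max=3 at (1,1)
Step 3: ant0:(3,1)->N->(2,1) | ant1:(1,1)->S->(2,1)
  grid max=5 at (2,1)
Step 4: ant0:(2,1)->N->(1,1) | ant1:(2,1)->N->(1,1)
  grid max=5 at (1,1)
Step 5: ant0:(1,1)->S->(2,1) | ant1:(1,1)->S->(2,1)
  grid max=7 at (2,1)
Final grid:
  0 0 0 0 0
  0 4 0 0 0
  0 7 0 0 0
  0 0 0 0 0
  0 0 0 0 0
Max pheromone 7 at (2,1)

Answer: (2,1)=7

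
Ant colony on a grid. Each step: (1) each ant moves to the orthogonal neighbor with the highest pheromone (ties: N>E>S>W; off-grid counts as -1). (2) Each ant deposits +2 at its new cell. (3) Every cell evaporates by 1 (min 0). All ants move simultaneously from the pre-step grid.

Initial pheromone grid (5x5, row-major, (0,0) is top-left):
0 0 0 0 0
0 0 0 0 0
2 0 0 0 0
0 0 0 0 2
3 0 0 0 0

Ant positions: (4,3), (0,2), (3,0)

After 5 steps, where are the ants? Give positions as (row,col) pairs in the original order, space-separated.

Step 1: ant0:(4,3)->N->(3,3) | ant1:(0,2)->E->(0,3) | ant2:(3,0)->S->(4,0)
  grid max=4 at (4,0)
Step 2: ant0:(3,3)->E->(3,4) | ant1:(0,3)->E->(0,4) | ant2:(4,0)->N->(3,0)
  grid max=3 at (4,0)
Step 3: ant0:(3,4)->N->(2,4) | ant1:(0,4)->S->(1,4) | ant2:(3,0)->S->(4,0)
  grid max=4 at (4,0)
Step 4: ant0:(2,4)->N->(1,4) | ant1:(1,4)->S->(2,4) | ant2:(4,0)->N->(3,0)
  grid max=3 at (4,0)
Step 5: ant0:(1,4)->S->(2,4) | ant1:(2,4)->N->(1,4) | ant2:(3,0)->S->(4,0)
  grid max=4 at (4,0)

(2,4) (1,4) (4,0)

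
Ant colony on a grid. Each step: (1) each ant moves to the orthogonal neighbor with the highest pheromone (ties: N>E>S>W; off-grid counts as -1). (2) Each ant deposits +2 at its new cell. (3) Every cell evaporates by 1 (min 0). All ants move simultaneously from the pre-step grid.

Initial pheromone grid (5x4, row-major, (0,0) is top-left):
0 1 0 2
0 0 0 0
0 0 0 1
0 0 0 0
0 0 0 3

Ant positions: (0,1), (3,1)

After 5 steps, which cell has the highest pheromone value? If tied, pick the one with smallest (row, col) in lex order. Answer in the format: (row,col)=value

Step 1: ant0:(0,1)->E->(0,2) | ant1:(3,1)->N->(2,1)
  grid max=2 at (4,3)
Step 2: ant0:(0,2)->E->(0,3) | ant1:(2,1)->N->(1,1)
  grid max=2 at (0,3)
Step 3: ant0:(0,3)->S->(1,3) | ant1:(1,1)->N->(0,1)
  grid max=1 at (0,1)
Step 4: ant0:(1,3)->N->(0,3) | ant1:(0,1)->E->(0,2)
  grid max=2 at (0,3)
Step 5: ant0:(0,3)->W->(0,2) | ant1:(0,2)->E->(0,3)
  grid max=3 at (0,3)
Final grid:
  0 0 2 3
  0 0 0 0
  0 0 0 0
  0 0 0 0
  0 0 0 0
Max pheromone 3 at (0,3)

Answer: (0,3)=3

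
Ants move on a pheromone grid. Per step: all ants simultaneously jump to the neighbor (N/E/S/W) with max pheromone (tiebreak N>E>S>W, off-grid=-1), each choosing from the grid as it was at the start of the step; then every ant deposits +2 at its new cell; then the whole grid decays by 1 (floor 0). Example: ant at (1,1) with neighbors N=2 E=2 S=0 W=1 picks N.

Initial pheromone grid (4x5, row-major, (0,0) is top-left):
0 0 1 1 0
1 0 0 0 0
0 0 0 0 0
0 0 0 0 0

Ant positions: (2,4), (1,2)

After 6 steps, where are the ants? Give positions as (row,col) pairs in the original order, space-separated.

Step 1: ant0:(2,4)->N->(1,4) | ant1:(1,2)->N->(0,2)
  grid max=2 at (0,2)
Step 2: ant0:(1,4)->N->(0,4) | ant1:(0,2)->E->(0,3)
  grid max=1 at (0,2)
Step 3: ant0:(0,4)->W->(0,3) | ant1:(0,3)->E->(0,4)
  grid max=2 at (0,3)
Step 4: ant0:(0,3)->E->(0,4) | ant1:(0,4)->W->(0,3)
  grid max=3 at (0,3)
Step 5: ant0:(0,4)->W->(0,3) | ant1:(0,3)->E->(0,4)
  grid max=4 at (0,3)
Step 6: ant0:(0,3)->E->(0,4) | ant1:(0,4)->W->(0,3)
  grid max=5 at (0,3)

(0,4) (0,3)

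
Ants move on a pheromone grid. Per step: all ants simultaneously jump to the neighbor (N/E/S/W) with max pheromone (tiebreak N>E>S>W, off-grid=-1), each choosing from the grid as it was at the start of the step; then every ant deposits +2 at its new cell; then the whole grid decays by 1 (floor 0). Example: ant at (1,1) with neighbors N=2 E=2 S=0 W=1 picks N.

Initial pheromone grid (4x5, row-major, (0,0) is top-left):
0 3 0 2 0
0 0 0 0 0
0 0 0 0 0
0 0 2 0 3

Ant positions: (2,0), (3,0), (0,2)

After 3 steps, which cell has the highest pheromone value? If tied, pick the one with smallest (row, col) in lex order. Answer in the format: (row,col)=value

Step 1: ant0:(2,0)->N->(1,0) | ant1:(3,0)->N->(2,0) | ant2:(0,2)->W->(0,1)
  grid max=4 at (0,1)
Step 2: ant0:(1,0)->S->(2,0) | ant1:(2,0)->N->(1,0) | ant2:(0,1)->E->(0,2)
  grid max=3 at (0,1)
Step 3: ant0:(2,0)->N->(1,0) | ant1:(1,0)->S->(2,0) | ant2:(0,2)->W->(0,1)
  grid max=4 at (0,1)
Final grid:
  0 4 0 0 0
  3 0 0 0 0
  3 0 0 0 0
  0 0 0 0 0
Max pheromone 4 at (0,1)

Answer: (0,1)=4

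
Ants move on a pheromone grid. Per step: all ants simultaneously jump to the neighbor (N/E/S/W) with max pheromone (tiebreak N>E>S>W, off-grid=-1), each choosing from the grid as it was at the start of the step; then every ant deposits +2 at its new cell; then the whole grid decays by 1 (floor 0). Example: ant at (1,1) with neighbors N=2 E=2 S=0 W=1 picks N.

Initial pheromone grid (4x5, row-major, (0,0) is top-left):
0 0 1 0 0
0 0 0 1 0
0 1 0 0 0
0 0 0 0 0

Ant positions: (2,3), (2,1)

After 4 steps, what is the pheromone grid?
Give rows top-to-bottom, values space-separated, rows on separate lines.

After step 1: ants at (1,3),(1,1)
  0 0 0 0 0
  0 1 0 2 0
  0 0 0 0 0
  0 0 0 0 0
After step 2: ants at (0,3),(0,1)
  0 1 0 1 0
  0 0 0 1 0
  0 0 0 0 0
  0 0 0 0 0
After step 3: ants at (1,3),(0,2)
  0 0 1 0 0
  0 0 0 2 0
  0 0 0 0 0
  0 0 0 0 0
After step 4: ants at (0,3),(0,3)
  0 0 0 3 0
  0 0 0 1 0
  0 0 0 0 0
  0 0 0 0 0

0 0 0 3 0
0 0 0 1 0
0 0 0 0 0
0 0 0 0 0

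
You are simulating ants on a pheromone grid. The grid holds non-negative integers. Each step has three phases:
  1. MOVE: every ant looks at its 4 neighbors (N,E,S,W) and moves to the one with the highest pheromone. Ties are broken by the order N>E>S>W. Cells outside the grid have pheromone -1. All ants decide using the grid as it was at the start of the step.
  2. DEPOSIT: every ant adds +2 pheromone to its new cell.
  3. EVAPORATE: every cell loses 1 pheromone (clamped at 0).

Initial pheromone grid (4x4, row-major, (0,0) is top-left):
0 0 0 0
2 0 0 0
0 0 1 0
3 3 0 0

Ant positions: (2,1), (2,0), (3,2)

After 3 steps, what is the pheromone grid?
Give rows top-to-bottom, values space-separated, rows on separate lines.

After step 1: ants at (3,1),(3,0),(3,1)
  0 0 0 0
  1 0 0 0
  0 0 0 0
  4 6 0 0
After step 2: ants at (3,0),(3,1),(3,0)
  0 0 0 0
  0 0 0 0
  0 0 0 0
  7 7 0 0
After step 3: ants at (3,1),(3,0),(3,1)
  0 0 0 0
  0 0 0 0
  0 0 0 0
  8 10 0 0

0 0 0 0
0 0 0 0
0 0 0 0
8 10 0 0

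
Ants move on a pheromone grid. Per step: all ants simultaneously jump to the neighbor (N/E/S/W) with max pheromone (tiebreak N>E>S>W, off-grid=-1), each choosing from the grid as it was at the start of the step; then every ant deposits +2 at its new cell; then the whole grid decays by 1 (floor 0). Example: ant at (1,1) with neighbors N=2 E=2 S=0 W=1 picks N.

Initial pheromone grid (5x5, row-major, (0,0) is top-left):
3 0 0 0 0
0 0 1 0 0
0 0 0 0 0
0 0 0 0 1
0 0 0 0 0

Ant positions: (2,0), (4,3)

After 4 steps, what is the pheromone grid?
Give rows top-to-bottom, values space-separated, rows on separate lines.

After step 1: ants at (1,0),(3,3)
  2 0 0 0 0
  1 0 0 0 0
  0 0 0 0 0
  0 0 0 1 0
  0 0 0 0 0
After step 2: ants at (0,0),(2,3)
  3 0 0 0 0
  0 0 0 0 0
  0 0 0 1 0
  0 0 0 0 0
  0 0 0 0 0
After step 3: ants at (0,1),(1,3)
  2 1 0 0 0
  0 0 0 1 0
  0 0 0 0 0
  0 0 0 0 0
  0 0 0 0 0
After step 4: ants at (0,0),(0,3)
  3 0 0 1 0
  0 0 0 0 0
  0 0 0 0 0
  0 0 0 0 0
  0 0 0 0 0

3 0 0 1 0
0 0 0 0 0
0 0 0 0 0
0 0 0 0 0
0 0 0 0 0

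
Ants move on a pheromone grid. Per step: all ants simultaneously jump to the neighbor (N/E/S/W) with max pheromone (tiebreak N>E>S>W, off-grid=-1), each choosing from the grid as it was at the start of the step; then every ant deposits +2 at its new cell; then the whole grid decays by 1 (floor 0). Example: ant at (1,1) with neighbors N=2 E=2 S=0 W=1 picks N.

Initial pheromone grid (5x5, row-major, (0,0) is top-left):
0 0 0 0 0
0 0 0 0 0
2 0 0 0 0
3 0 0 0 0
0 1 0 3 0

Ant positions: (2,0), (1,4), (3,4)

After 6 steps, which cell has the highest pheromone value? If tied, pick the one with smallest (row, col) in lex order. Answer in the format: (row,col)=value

Step 1: ant0:(2,0)->S->(3,0) | ant1:(1,4)->N->(0,4) | ant2:(3,4)->N->(2,4)
  grid max=4 at (3,0)
Step 2: ant0:(3,0)->N->(2,0) | ant1:(0,4)->S->(1,4) | ant2:(2,4)->N->(1,4)
  grid max=3 at (1,4)
Step 3: ant0:(2,0)->S->(3,0) | ant1:(1,4)->N->(0,4) | ant2:(1,4)->N->(0,4)
  grid max=4 at (3,0)
Step 4: ant0:(3,0)->N->(2,0) | ant1:(0,4)->S->(1,4) | ant2:(0,4)->S->(1,4)
  grid max=5 at (1,4)
Step 5: ant0:(2,0)->S->(3,0) | ant1:(1,4)->N->(0,4) | ant2:(1,4)->N->(0,4)
  grid max=5 at (0,4)
Step 6: ant0:(3,0)->N->(2,0) | ant1:(0,4)->S->(1,4) | ant2:(0,4)->S->(1,4)
  grid max=7 at (1,4)
Final grid:
  0 0 0 0 4
  0 0 0 0 7
  2 0 0 0 0
  3 0 0 0 0
  0 0 0 0 0
Max pheromone 7 at (1,4)

Answer: (1,4)=7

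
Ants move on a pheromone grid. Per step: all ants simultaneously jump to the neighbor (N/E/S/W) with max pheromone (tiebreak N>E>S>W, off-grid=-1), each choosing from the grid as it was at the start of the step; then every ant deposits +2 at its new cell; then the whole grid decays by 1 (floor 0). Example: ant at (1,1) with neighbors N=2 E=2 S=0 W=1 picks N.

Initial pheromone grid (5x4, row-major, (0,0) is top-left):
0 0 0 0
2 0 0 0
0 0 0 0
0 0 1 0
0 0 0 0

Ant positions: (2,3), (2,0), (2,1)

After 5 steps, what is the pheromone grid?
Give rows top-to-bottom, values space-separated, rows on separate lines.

After step 1: ants at (1,3),(1,0),(1,1)
  0 0 0 0
  3 1 0 1
  0 0 0 0
  0 0 0 0
  0 0 0 0
After step 2: ants at (0,3),(1,1),(1,0)
  0 0 0 1
  4 2 0 0
  0 0 0 0
  0 0 0 0
  0 0 0 0
After step 3: ants at (1,3),(1,0),(1,1)
  0 0 0 0
  5 3 0 1
  0 0 0 0
  0 0 0 0
  0 0 0 0
After step 4: ants at (0,3),(1,1),(1,0)
  0 0 0 1
  6 4 0 0
  0 0 0 0
  0 0 0 0
  0 0 0 0
After step 5: ants at (1,3),(1,0),(1,1)
  0 0 0 0
  7 5 0 1
  0 0 0 0
  0 0 0 0
  0 0 0 0

0 0 0 0
7 5 0 1
0 0 0 0
0 0 0 0
0 0 0 0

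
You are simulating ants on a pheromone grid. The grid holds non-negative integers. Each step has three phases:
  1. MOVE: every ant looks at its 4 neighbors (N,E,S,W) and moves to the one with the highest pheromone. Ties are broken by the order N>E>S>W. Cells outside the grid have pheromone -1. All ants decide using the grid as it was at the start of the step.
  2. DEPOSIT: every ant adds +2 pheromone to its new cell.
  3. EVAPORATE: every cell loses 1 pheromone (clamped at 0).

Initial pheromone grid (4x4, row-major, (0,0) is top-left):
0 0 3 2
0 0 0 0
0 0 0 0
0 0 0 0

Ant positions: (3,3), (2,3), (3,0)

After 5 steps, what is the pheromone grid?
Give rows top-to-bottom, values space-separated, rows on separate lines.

After step 1: ants at (2,3),(1,3),(2,0)
  0 0 2 1
  0 0 0 1
  1 0 0 1
  0 0 0 0
After step 2: ants at (1,3),(0,3),(1,0)
  0 0 1 2
  1 0 0 2
  0 0 0 0
  0 0 0 0
After step 3: ants at (0,3),(1,3),(0,0)
  1 0 0 3
  0 0 0 3
  0 0 0 0
  0 0 0 0
After step 4: ants at (1,3),(0,3),(0,1)
  0 1 0 4
  0 0 0 4
  0 0 0 0
  0 0 0 0
After step 5: ants at (0,3),(1,3),(0,2)
  0 0 1 5
  0 0 0 5
  0 0 0 0
  0 0 0 0

0 0 1 5
0 0 0 5
0 0 0 0
0 0 0 0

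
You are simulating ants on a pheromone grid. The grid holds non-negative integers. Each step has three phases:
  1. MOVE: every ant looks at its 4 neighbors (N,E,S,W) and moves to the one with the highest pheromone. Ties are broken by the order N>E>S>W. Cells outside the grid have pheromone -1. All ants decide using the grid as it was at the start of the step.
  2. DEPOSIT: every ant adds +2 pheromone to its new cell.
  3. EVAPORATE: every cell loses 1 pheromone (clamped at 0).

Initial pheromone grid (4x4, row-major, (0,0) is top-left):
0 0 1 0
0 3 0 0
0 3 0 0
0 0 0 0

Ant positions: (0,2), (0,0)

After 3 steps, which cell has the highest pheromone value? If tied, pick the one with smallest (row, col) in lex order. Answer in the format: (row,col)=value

Step 1: ant0:(0,2)->E->(0,3) | ant1:(0,0)->E->(0,1)
  grid max=2 at (1,1)
Step 2: ant0:(0,3)->S->(1,3) | ant1:(0,1)->S->(1,1)
  grid max=3 at (1,1)
Step 3: ant0:(1,3)->N->(0,3) | ant1:(1,1)->S->(2,1)
  grid max=2 at (1,1)
Final grid:
  0 0 0 1
  0 2 0 0
  0 2 0 0
  0 0 0 0
Max pheromone 2 at (1,1)

Answer: (1,1)=2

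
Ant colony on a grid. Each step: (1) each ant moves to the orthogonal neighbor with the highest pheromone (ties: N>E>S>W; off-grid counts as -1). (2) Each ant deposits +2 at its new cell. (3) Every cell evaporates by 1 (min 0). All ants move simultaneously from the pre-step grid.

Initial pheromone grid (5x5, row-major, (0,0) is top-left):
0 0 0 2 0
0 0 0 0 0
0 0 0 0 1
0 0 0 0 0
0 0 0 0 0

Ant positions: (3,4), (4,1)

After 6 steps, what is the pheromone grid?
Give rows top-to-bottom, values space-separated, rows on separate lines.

After step 1: ants at (2,4),(3,1)
  0 0 0 1 0
  0 0 0 0 0
  0 0 0 0 2
  0 1 0 0 0
  0 0 0 0 0
After step 2: ants at (1,4),(2,1)
  0 0 0 0 0
  0 0 0 0 1
  0 1 0 0 1
  0 0 0 0 0
  0 0 0 0 0
After step 3: ants at (2,4),(1,1)
  0 0 0 0 0
  0 1 0 0 0
  0 0 0 0 2
  0 0 0 0 0
  0 0 0 0 0
After step 4: ants at (1,4),(0,1)
  0 1 0 0 0
  0 0 0 0 1
  0 0 0 0 1
  0 0 0 0 0
  0 0 0 0 0
After step 5: ants at (2,4),(0,2)
  0 0 1 0 0
  0 0 0 0 0
  0 0 0 0 2
  0 0 0 0 0
  0 0 0 0 0
After step 6: ants at (1,4),(0,3)
  0 0 0 1 0
  0 0 0 0 1
  0 0 0 0 1
  0 0 0 0 0
  0 0 0 0 0

0 0 0 1 0
0 0 0 0 1
0 0 0 0 1
0 0 0 0 0
0 0 0 0 0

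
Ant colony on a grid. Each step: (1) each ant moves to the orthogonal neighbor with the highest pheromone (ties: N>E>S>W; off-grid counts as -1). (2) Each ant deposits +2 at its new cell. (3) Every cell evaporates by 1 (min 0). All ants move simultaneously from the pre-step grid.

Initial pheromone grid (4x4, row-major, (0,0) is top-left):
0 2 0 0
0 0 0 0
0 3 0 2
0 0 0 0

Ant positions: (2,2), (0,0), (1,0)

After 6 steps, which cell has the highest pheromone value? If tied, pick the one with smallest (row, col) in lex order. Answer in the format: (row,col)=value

Step 1: ant0:(2,2)->W->(2,1) | ant1:(0,0)->E->(0,1) | ant2:(1,0)->N->(0,0)
  grid max=4 at (2,1)
Step 2: ant0:(2,1)->N->(1,1) | ant1:(0,1)->W->(0,0) | ant2:(0,0)->E->(0,1)
  grid max=4 at (0,1)
Step 3: ant0:(1,1)->N->(0,1) | ant1:(0,0)->E->(0,1) | ant2:(0,1)->W->(0,0)
  grid max=7 at (0,1)
Step 4: ant0:(0,1)->W->(0,0) | ant1:(0,1)->W->(0,0) | ant2:(0,0)->E->(0,1)
  grid max=8 at (0,1)
Step 5: ant0:(0,0)->E->(0,1) | ant1:(0,0)->E->(0,1) | ant2:(0,1)->W->(0,0)
  grid max=11 at (0,1)
Step 6: ant0:(0,1)->W->(0,0) | ant1:(0,1)->W->(0,0) | ant2:(0,0)->E->(0,1)
  grid max=12 at (0,1)
Final grid:
  10 12 0 0
  0 0 0 0
  0 0 0 0
  0 0 0 0
Max pheromone 12 at (0,1)

Answer: (0,1)=12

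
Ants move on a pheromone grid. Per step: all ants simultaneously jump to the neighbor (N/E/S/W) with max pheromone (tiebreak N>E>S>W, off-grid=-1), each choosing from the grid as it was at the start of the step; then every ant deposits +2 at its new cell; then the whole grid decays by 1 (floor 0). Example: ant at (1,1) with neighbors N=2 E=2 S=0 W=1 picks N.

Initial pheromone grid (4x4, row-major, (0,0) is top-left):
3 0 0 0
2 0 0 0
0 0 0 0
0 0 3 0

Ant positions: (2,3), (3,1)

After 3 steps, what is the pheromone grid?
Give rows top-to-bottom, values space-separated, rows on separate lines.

After step 1: ants at (1,3),(3,2)
  2 0 0 0
  1 0 0 1
  0 0 0 0
  0 0 4 0
After step 2: ants at (0,3),(2,2)
  1 0 0 1
  0 0 0 0
  0 0 1 0
  0 0 3 0
After step 3: ants at (1,3),(3,2)
  0 0 0 0
  0 0 0 1
  0 0 0 0
  0 0 4 0

0 0 0 0
0 0 0 1
0 0 0 0
0 0 4 0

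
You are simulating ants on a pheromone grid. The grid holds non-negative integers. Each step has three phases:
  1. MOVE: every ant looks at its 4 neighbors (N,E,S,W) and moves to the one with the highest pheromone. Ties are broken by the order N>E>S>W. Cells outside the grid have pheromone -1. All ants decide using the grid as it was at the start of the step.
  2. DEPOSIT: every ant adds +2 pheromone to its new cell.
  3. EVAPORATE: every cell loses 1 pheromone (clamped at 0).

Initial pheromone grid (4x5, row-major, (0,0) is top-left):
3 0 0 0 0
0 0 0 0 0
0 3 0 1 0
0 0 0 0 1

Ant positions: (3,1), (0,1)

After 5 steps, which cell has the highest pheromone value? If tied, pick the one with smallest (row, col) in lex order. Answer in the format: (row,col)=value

Answer: (0,0)=4

Derivation:
Step 1: ant0:(3,1)->N->(2,1) | ant1:(0,1)->W->(0,0)
  grid max=4 at (0,0)
Step 2: ant0:(2,1)->N->(1,1) | ant1:(0,0)->E->(0,1)
  grid max=3 at (0,0)
Step 3: ant0:(1,1)->S->(2,1) | ant1:(0,1)->W->(0,0)
  grid max=4 at (0,0)
Step 4: ant0:(2,1)->N->(1,1) | ant1:(0,0)->E->(0,1)
  grid max=3 at (0,0)
Step 5: ant0:(1,1)->S->(2,1) | ant1:(0,1)->W->(0,0)
  grid max=4 at (0,0)
Final grid:
  4 0 0 0 0
  0 0 0 0 0
  0 4 0 0 0
  0 0 0 0 0
Max pheromone 4 at (0,0)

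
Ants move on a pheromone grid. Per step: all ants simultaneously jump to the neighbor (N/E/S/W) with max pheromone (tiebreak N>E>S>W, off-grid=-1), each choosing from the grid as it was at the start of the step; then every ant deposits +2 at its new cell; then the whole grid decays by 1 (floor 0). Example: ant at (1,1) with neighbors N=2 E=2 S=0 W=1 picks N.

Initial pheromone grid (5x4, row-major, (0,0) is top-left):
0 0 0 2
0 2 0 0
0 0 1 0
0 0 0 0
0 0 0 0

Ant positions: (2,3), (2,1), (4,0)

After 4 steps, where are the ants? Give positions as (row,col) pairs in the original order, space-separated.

Step 1: ant0:(2,3)->W->(2,2) | ant1:(2,1)->N->(1,1) | ant2:(4,0)->N->(3,0)
  grid max=3 at (1,1)
Step 2: ant0:(2,2)->N->(1,2) | ant1:(1,1)->N->(0,1) | ant2:(3,0)->N->(2,0)
  grid max=2 at (1,1)
Step 3: ant0:(1,2)->W->(1,1) | ant1:(0,1)->S->(1,1) | ant2:(2,0)->N->(1,0)
  grid max=5 at (1,1)
Step 4: ant0:(1,1)->W->(1,0) | ant1:(1,1)->W->(1,0) | ant2:(1,0)->E->(1,1)
  grid max=6 at (1,1)

(1,0) (1,0) (1,1)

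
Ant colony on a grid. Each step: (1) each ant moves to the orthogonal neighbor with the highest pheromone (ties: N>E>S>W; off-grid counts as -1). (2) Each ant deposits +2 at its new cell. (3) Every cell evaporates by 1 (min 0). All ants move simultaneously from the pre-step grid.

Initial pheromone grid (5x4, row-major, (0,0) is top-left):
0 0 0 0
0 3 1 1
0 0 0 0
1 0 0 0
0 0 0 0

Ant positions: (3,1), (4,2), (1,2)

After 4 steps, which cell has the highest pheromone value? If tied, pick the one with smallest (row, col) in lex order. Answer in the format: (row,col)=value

Answer: (1,1)=5

Derivation:
Step 1: ant0:(3,1)->W->(3,0) | ant1:(4,2)->N->(3,2) | ant2:(1,2)->W->(1,1)
  grid max=4 at (1,1)
Step 2: ant0:(3,0)->N->(2,0) | ant1:(3,2)->N->(2,2) | ant2:(1,1)->N->(0,1)
  grid max=3 at (1,1)
Step 3: ant0:(2,0)->S->(3,0) | ant1:(2,2)->N->(1,2) | ant2:(0,1)->S->(1,1)
  grid max=4 at (1,1)
Step 4: ant0:(3,0)->N->(2,0) | ant1:(1,2)->W->(1,1) | ant2:(1,1)->E->(1,2)
  grid max=5 at (1,1)
Final grid:
  0 0 0 0
  0 5 2 0
  1 0 0 0
  1 0 0 0
  0 0 0 0
Max pheromone 5 at (1,1)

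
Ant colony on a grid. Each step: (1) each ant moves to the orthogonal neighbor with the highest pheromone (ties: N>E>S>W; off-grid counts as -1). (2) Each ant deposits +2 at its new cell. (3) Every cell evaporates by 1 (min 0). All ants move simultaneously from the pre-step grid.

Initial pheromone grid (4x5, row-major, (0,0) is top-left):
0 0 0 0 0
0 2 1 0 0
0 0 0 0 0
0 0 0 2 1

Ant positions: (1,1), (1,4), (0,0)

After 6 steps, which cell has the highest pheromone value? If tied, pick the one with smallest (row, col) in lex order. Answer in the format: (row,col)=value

Step 1: ant0:(1,1)->E->(1,2) | ant1:(1,4)->N->(0,4) | ant2:(0,0)->E->(0,1)
  grid max=2 at (1,2)
Step 2: ant0:(1,2)->W->(1,1) | ant1:(0,4)->S->(1,4) | ant2:(0,1)->S->(1,1)
  grid max=4 at (1,1)
Step 3: ant0:(1,1)->E->(1,2) | ant1:(1,4)->N->(0,4) | ant2:(1,1)->E->(1,2)
  grid max=4 at (1,2)
Step 4: ant0:(1,2)->W->(1,1) | ant1:(0,4)->S->(1,4) | ant2:(1,2)->W->(1,1)
  grid max=6 at (1,1)
Step 5: ant0:(1,1)->E->(1,2) | ant1:(1,4)->N->(0,4) | ant2:(1,1)->E->(1,2)
  grid max=6 at (1,2)
Step 6: ant0:(1,2)->W->(1,1) | ant1:(0,4)->S->(1,4) | ant2:(1,2)->W->(1,1)
  grid max=8 at (1,1)
Final grid:
  0 0 0 0 0
  0 8 5 0 1
  0 0 0 0 0
  0 0 0 0 0
Max pheromone 8 at (1,1)

Answer: (1,1)=8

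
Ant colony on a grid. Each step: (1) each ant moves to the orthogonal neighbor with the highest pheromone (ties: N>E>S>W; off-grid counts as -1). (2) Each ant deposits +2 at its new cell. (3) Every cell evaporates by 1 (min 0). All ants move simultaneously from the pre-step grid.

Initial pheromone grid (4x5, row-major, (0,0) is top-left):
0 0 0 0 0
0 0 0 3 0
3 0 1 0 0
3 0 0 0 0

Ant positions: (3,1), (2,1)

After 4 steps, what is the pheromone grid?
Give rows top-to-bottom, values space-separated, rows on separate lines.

After step 1: ants at (3,0),(2,0)
  0 0 0 0 0
  0 0 0 2 0
  4 0 0 0 0
  4 0 0 0 0
After step 2: ants at (2,0),(3,0)
  0 0 0 0 0
  0 0 0 1 0
  5 0 0 0 0
  5 0 0 0 0
After step 3: ants at (3,0),(2,0)
  0 0 0 0 0
  0 0 0 0 0
  6 0 0 0 0
  6 0 0 0 0
After step 4: ants at (2,0),(3,0)
  0 0 0 0 0
  0 0 0 0 0
  7 0 0 0 0
  7 0 0 0 0

0 0 0 0 0
0 0 0 0 0
7 0 0 0 0
7 0 0 0 0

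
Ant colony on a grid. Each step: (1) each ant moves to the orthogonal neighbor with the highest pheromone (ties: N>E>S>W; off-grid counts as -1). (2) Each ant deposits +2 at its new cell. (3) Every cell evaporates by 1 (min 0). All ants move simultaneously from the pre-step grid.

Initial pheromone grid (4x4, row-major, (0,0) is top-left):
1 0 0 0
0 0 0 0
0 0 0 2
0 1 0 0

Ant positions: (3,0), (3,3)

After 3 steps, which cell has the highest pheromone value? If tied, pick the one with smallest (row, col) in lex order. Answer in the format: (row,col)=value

Answer: (2,3)=3

Derivation:
Step 1: ant0:(3,0)->E->(3,1) | ant1:(3,3)->N->(2,3)
  grid max=3 at (2,3)
Step 2: ant0:(3,1)->N->(2,1) | ant1:(2,3)->N->(1,3)
  grid max=2 at (2,3)
Step 3: ant0:(2,1)->S->(3,1) | ant1:(1,3)->S->(2,3)
  grid max=3 at (2,3)
Final grid:
  0 0 0 0
  0 0 0 0
  0 0 0 3
  0 2 0 0
Max pheromone 3 at (2,3)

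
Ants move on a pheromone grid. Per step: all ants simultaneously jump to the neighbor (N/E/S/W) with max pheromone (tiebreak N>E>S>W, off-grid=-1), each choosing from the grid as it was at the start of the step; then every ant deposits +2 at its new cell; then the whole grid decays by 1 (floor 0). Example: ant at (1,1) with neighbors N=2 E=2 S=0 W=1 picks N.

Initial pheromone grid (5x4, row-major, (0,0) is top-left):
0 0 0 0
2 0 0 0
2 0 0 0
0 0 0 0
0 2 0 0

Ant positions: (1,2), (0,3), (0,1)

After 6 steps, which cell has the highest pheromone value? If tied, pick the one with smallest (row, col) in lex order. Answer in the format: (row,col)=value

Step 1: ant0:(1,2)->N->(0,2) | ant1:(0,3)->S->(1,3) | ant2:(0,1)->E->(0,2)
  grid max=3 at (0,2)
Step 2: ant0:(0,2)->E->(0,3) | ant1:(1,3)->N->(0,3) | ant2:(0,2)->E->(0,3)
  grid max=5 at (0,3)
Step 3: ant0:(0,3)->W->(0,2) | ant1:(0,3)->W->(0,2) | ant2:(0,3)->W->(0,2)
  grid max=7 at (0,2)
Step 4: ant0:(0,2)->E->(0,3) | ant1:(0,2)->E->(0,3) | ant2:(0,2)->E->(0,3)
  grid max=9 at (0,3)
Step 5: ant0:(0,3)->W->(0,2) | ant1:(0,3)->W->(0,2) | ant2:(0,3)->W->(0,2)
  grid max=11 at (0,2)
Step 6: ant0:(0,2)->E->(0,3) | ant1:(0,2)->E->(0,3) | ant2:(0,2)->E->(0,3)
  grid max=13 at (0,3)
Final grid:
  0 0 10 13
  0 0 0 0
  0 0 0 0
  0 0 0 0
  0 0 0 0
Max pheromone 13 at (0,3)

Answer: (0,3)=13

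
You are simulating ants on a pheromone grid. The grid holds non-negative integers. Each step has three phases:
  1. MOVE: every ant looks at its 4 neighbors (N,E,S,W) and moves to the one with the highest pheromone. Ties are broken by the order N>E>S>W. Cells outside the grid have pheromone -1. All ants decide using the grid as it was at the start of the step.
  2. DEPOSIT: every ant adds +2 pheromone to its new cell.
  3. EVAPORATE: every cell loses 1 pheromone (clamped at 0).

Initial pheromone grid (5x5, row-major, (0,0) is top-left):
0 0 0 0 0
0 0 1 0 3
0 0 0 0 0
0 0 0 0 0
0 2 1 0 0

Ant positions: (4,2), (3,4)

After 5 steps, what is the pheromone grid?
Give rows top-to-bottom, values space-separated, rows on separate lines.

After step 1: ants at (4,1),(2,4)
  0 0 0 0 0
  0 0 0 0 2
  0 0 0 0 1
  0 0 0 0 0
  0 3 0 0 0
After step 2: ants at (3,1),(1,4)
  0 0 0 0 0
  0 0 0 0 3
  0 0 0 0 0
  0 1 0 0 0
  0 2 0 0 0
After step 3: ants at (4,1),(0,4)
  0 0 0 0 1
  0 0 0 0 2
  0 0 0 0 0
  0 0 0 0 0
  0 3 0 0 0
After step 4: ants at (3,1),(1,4)
  0 0 0 0 0
  0 0 0 0 3
  0 0 0 0 0
  0 1 0 0 0
  0 2 0 0 0
After step 5: ants at (4,1),(0,4)
  0 0 0 0 1
  0 0 0 0 2
  0 0 0 0 0
  0 0 0 0 0
  0 3 0 0 0

0 0 0 0 1
0 0 0 0 2
0 0 0 0 0
0 0 0 0 0
0 3 0 0 0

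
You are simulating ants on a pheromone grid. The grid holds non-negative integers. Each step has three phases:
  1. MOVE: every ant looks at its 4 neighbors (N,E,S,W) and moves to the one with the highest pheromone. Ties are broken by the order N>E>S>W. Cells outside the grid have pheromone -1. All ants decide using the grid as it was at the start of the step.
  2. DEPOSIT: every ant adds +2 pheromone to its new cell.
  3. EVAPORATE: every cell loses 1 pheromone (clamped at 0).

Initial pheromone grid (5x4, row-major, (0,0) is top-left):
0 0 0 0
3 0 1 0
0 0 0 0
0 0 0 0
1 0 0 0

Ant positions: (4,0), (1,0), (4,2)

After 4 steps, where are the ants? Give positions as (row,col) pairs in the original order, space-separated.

Step 1: ant0:(4,0)->N->(3,0) | ant1:(1,0)->N->(0,0) | ant2:(4,2)->N->(3,2)
  grid max=2 at (1,0)
Step 2: ant0:(3,0)->N->(2,0) | ant1:(0,0)->S->(1,0) | ant2:(3,2)->N->(2,2)
  grid max=3 at (1,0)
Step 3: ant0:(2,0)->N->(1,0) | ant1:(1,0)->S->(2,0) | ant2:(2,2)->N->(1,2)
  grid max=4 at (1,0)
Step 4: ant0:(1,0)->S->(2,0) | ant1:(2,0)->N->(1,0) | ant2:(1,2)->N->(0,2)
  grid max=5 at (1,0)

(2,0) (1,0) (0,2)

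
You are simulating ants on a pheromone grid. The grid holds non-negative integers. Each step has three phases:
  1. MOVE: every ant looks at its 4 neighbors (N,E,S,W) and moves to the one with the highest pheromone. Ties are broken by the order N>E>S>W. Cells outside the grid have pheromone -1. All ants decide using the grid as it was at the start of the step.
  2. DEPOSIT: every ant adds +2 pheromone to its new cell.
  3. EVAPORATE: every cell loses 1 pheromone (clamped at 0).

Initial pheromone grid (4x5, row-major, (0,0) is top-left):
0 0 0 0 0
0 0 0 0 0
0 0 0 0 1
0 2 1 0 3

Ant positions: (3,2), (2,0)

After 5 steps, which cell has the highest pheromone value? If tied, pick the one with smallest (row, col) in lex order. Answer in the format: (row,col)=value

Answer: (3,1)=3

Derivation:
Step 1: ant0:(3,2)->W->(3,1) | ant1:(2,0)->N->(1,0)
  grid max=3 at (3,1)
Step 2: ant0:(3,1)->N->(2,1) | ant1:(1,0)->N->(0,0)
  grid max=2 at (3,1)
Step 3: ant0:(2,1)->S->(3,1) | ant1:(0,0)->E->(0,1)
  grid max=3 at (3,1)
Step 4: ant0:(3,1)->N->(2,1) | ant1:(0,1)->E->(0,2)
  grid max=2 at (3,1)
Step 5: ant0:(2,1)->S->(3,1) | ant1:(0,2)->E->(0,3)
  grid max=3 at (3,1)
Final grid:
  0 0 0 1 0
  0 0 0 0 0
  0 0 0 0 0
  0 3 0 0 0
Max pheromone 3 at (3,1)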